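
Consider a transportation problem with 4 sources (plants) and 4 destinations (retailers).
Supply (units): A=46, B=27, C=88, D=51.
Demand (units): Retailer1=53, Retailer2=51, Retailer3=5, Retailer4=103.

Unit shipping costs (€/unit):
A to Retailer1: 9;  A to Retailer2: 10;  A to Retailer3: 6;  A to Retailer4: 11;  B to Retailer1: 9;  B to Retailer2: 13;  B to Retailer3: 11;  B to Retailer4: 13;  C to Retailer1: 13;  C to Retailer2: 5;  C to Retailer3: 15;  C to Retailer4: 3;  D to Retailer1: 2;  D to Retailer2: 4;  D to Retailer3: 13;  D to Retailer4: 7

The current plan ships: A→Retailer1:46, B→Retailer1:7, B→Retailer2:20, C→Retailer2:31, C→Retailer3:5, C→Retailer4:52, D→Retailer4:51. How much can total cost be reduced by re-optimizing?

Current plan cost = 46·9 + 7·9 + 20·13 + 31·5 + 5·15 + 52·3 + 51·7 = €1480.
Optimal plan:
  A–Retailer2: 26 × €10 = €260
  A–Retailer3: 5 × €6 = €30
  A–Retailer4: 15 × €11 = €165
  B–Retailer1: 27 × €9 = €243
  C–Retailer4: 88 × €3 = €264
  D–Retailer1: 26 × €2 = €52
  D–Retailer2: 25 × €4 = €100
Optimal cost = €1114.
Saving = 1480 − 1114 = €366.

366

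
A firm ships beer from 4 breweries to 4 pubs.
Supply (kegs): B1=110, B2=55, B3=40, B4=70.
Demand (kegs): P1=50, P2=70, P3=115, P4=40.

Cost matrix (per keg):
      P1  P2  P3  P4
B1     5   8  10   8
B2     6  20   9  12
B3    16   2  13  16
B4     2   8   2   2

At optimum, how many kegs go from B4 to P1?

The minimum-cost plan:
  B1->P1: 40 × 5 = 200
  B1->P2: 30 × 8 = 240
  B1->P4: 40 × 8 = 320
  B2->P1: 10 × 6 = 60
  B2->P3: 45 × 9 = 405
  B3->P2: 40 × 2 = 80
  B4->P3: 70 × 2 = 140
Total cost = 1445.
The route B4→P1 is not used.

0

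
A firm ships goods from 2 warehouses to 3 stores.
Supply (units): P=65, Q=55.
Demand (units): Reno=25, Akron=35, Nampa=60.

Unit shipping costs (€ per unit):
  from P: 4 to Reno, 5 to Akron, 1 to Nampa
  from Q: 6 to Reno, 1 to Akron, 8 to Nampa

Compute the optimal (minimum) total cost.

Optimal allocation:
  P→Reno: 5 × €4 = €20
  P→Nampa: 60 × €1 = €60
  Q→Reno: 20 × €6 = €120
  Q→Akron: 35 × €1 = €35
Total = 20 + 60 + 120 + 35 = €235.
(Supply check: P ships 65; Q ships 55.)

235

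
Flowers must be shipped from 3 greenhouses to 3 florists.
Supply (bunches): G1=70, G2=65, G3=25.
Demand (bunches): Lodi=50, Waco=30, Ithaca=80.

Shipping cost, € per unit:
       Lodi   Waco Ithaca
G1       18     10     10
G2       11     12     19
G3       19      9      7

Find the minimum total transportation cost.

1605

A cheapest plan:
  G1→Waco: 15 × €10 = €150
  G1→Ithaca: 55 × €10 = €550
  G2→Lodi: 50 × €11 = €550
  G2→Waco: 15 × €12 = €180
  G3→Ithaca: 25 × €7 = €175
Total = 150 + 550 + 550 + 180 + 175 = €1605.
(Supply check: G1 ships 70; G2 ships 65; G3 ships 25.)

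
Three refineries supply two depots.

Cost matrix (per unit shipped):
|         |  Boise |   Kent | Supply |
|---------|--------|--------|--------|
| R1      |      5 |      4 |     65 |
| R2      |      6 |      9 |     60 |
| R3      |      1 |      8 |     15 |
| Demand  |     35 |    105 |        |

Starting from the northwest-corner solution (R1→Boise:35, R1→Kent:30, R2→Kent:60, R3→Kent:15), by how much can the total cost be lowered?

Current plan cost = 35·5 + 30·4 + 60·9 + 15·8 = 955.
Optimal plan:
  R1→Kent: 65 × 4 = 260
  R2→Boise: 20 × 6 = 120
  R2→Kent: 40 × 9 = 360
  R3→Boise: 15 × 1 = 15
Optimal cost = 755.
Saving = 955 − 755 = 200.

200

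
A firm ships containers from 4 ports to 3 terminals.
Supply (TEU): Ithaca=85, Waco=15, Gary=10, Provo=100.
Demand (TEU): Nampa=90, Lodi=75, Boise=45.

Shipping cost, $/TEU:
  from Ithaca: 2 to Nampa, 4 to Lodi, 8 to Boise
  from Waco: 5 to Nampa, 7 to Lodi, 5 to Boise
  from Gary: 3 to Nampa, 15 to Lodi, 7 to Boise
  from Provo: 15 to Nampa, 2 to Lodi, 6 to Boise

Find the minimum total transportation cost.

A cheapest plan:
  Ithaca->Nampa: 85 × $2 = $170
  Waco->Boise: 15 × $5 = $75
  Gary->Nampa: 5 × $3 = $15
  Gary->Boise: 5 × $7 = $35
  Provo->Lodi: 75 × $2 = $150
  Provo->Boise: 25 × $6 = $150
Total = 170 + 75 + 15 + 35 + 150 + 150 = $595.

595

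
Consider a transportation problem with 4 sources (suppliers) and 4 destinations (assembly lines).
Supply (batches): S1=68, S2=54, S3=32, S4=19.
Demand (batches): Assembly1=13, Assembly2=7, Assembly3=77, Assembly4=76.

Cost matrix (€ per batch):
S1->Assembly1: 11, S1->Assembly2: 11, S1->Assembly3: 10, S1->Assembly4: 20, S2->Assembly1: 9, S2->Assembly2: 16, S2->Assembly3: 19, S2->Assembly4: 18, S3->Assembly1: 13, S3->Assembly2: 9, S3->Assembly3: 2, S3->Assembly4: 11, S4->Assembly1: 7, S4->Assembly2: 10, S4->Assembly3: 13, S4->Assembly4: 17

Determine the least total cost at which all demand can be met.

A cheapest plan:
  S1 to Assembly2: 7 batches
  S1 to Assembly3: 61 batches
  S2 to Assembly4: 54 batches
  S3 to Assembly3: 16 batches
  S3 to Assembly4: 16 batches
  S4 to Assembly1: 13 batches
  S4 to Assembly4: 6 batches
Total cost = €2060.
(Supply check: S1 ships 68; S2 ships 54; S3 ships 32; S4 ships 19.)

2060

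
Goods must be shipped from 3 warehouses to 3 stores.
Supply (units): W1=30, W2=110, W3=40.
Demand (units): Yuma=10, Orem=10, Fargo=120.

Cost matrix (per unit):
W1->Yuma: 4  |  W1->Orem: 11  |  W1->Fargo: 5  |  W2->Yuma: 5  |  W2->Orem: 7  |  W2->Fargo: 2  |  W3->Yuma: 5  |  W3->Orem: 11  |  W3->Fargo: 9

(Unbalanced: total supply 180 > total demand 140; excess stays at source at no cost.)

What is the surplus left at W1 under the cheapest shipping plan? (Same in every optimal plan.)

An optimal plan:
  W1 to Yuma: 10 units
  W1 to Fargo: 20 units
  W2 to Orem: 10 units
  W2 to Fargo: 100 units
Total cost = 410.
W1 ships 30 of its 30, leaving 0.

0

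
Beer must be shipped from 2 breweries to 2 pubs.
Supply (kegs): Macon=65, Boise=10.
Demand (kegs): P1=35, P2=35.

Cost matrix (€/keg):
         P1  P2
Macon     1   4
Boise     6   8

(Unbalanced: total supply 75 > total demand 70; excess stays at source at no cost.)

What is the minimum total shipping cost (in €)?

195

Optimal allocation:
  Macon–P1: 35 kegs
  Macon–P2: 30 kegs
  Boise–P2: 5 kegs
Total cost = €195.
(Supply check: Macon ships 65; Boise ships 5.)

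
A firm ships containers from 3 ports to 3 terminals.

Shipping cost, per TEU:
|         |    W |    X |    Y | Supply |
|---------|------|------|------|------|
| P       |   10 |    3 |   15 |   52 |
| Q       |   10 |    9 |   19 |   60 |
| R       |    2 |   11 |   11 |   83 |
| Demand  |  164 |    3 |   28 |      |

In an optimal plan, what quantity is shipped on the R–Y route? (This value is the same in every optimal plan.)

0

Optimal shipments:
  P to W: 21 × 10 = 210
  P to X: 3 × 3 = 9
  P to Y: 28 × 15 = 420
  Q to W: 60 × 10 = 600
  R to W: 83 × 2 = 166
Total cost = 1405.
The route R→Y is not used.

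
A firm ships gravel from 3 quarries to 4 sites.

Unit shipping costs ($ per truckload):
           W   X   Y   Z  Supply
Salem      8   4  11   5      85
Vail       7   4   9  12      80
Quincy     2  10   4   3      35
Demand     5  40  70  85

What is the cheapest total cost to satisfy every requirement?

One minimum-cost allocation:
  Salem->Z: 85 × $5 = $425
  Vail->W: 5 × $7 = $35
  Vail->X: 40 × $4 = $160
  Vail->Y: 35 × $9 = $315
  Quincy->Y: 35 × $4 = $140
Total = 425 + 35 + 160 + 315 + 140 = $1075.
(Supply check: Salem ships 85; Vail ships 80; Quincy ships 35.)

1075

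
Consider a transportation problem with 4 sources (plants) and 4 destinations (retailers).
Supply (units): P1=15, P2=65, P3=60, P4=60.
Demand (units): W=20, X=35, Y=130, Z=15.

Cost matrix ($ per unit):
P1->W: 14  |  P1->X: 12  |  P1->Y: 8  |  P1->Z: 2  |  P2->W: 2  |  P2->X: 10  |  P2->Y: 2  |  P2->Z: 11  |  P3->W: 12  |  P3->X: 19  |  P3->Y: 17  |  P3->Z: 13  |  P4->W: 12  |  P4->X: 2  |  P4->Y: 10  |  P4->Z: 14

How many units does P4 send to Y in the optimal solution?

25

Optimal shipments:
  P1–Z: 15 units
  P2–Y: 65 units
  P3–W: 20 units
  P3–Y: 40 units
  P4–X: 35 units
  P4–Y: 25 units
Total cost = $1400.
So P4→Y carries 25 units.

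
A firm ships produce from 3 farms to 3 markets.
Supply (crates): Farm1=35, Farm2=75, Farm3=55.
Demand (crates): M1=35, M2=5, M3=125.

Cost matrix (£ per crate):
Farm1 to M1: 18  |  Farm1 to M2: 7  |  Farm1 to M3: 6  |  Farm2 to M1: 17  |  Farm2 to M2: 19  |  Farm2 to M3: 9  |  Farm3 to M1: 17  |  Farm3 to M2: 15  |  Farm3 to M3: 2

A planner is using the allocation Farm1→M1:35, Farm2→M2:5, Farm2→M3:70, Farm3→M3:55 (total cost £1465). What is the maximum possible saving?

185

Current plan cost = 35·18 + 5·19 + 70·9 + 55·2 = £1465.
Optimal plan:
  Farm1–M2: 5 × £7 = £35
  Farm1–M3: 30 × £6 = £180
  Farm2–M1: 35 × £17 = £595
  Farm2–M3: 40 × £9 = £360
  Farm3–M3: 55 × £2 = £110
Optimal cost = £1280.
Saving = 1465 − 1280 = £185.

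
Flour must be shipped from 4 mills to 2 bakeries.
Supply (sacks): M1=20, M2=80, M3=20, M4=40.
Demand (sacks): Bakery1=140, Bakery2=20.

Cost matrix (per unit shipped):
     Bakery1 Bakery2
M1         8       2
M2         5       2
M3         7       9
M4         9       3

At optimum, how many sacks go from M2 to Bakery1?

80

Solving gives:
  M1→Bakery1: 20 × 8 = 160
  M2→Bakery1: 80 × 5 = 400
  M3→Bakery1: 20 × 7 = 140
  M4→Bakery1: 20 × 9 = 180
  M4→Bakery2: 20 × 3 = 60
Total cost = 940.
So M2→Bakery1 carries 80 sacks.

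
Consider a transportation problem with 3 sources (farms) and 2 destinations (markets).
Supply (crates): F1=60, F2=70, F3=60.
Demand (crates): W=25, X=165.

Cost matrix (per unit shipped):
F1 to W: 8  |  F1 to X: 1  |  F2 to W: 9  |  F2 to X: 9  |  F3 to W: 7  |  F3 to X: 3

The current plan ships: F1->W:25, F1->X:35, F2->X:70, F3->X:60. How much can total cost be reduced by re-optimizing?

Current plan cost = 25·8 + 35·1 + 70·9 + 60·3 = 1045.
Optimal plan:
  F1 to X: 60 crates
  F2 to W: 25 crates
  F2 to X: 45 crates
  F3 to X: 60 crates
Optimal cost = 870.
Saving = 1045 − 870 = 175.

175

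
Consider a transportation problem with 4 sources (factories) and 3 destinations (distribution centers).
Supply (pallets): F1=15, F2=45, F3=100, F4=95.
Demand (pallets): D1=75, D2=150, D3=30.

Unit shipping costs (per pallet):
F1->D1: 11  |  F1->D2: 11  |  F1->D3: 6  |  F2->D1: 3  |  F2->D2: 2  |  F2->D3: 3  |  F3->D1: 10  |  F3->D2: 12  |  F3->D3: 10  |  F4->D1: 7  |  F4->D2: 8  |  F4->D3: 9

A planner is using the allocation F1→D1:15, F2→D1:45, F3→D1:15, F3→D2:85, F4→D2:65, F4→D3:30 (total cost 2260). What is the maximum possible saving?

Current plan cost = 15·11 + 45·3 + 15·10 + 85·12 + 65·8 + 30·9 = 2260.
Optimal plan:
  F1 to D3: 15 × 6 = 90
  F2 to D2: 45 × 2 = 90
  F3 to D1: 75 × 10 = 750
  F3 to D2: 10 × 12 = 120
  F3 to D3: 15 × 10 = 150
  F4 to D2: 95 × 8 = 760
Optimal cost = 1960.
Saving = 2260 − 1960 = 300.

300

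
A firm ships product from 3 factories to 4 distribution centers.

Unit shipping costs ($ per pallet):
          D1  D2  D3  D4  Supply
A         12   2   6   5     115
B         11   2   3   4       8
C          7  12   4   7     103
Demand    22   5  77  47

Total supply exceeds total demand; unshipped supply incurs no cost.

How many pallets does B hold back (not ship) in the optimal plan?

0

An optimal plan:
  A->D2: 5 × $2 = $10
  A->D4: 39 × $5 = $195
  B->D4: 8 × $4 = $32
  C->D1: 22 × $7 = $154
  C->D3: 77 × $4 = $308
Total cost = $699.
B ships 8 of its 8, leaving 0.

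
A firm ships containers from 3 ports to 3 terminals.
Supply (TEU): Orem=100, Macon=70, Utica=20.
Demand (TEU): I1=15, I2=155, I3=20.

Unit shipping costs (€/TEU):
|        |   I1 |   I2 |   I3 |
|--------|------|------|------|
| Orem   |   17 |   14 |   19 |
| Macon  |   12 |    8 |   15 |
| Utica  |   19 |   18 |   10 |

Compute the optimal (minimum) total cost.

One minimum-cost allocation:
  Orem->I1: 15 × €17 = €255
  Orem->I2: 85 × €14 = €1190
  Macon->I2: 70 × €8 = €560
  Utica->I3: 20 × €10 = €200
Total = 255 + 1190 + 560 + 200 = €2205.
(Supply check: Orem ships 100; Macon ships 70; Utica ships 20.)

2205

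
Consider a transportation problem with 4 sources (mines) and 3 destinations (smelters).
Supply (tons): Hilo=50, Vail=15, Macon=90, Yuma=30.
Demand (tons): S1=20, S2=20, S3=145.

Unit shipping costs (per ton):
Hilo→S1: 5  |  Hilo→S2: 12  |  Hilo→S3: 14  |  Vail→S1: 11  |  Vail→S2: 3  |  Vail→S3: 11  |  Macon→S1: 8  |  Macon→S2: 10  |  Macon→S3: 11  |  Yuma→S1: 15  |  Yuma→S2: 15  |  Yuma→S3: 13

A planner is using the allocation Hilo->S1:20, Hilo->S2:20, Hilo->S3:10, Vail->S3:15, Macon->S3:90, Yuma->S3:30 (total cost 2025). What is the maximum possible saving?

Current plan cost = 20·5 + 20·12 + 10·14 + 15·11 + 90·11 + 30·13 = 2025.
Optimal plan:
  Hilo→S1: 20 × 5 = 100
  Hilo→S2: 5 × 12 = 60
  Hilo→S3: 25 × 14 = 350
  Vail→S2: 15 × 3 = 45
  Macon→S3: 90 × 11 = 990
  Yuma→S3: 30 × 13 = 390
Optimal cost = 1935.
Saving = 2025 − 1935 = 90.

90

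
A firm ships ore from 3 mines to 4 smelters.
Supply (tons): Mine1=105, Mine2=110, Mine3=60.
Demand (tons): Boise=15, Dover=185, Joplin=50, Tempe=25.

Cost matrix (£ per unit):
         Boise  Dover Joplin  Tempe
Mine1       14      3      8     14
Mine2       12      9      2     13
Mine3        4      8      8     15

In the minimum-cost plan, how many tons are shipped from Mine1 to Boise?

The minimum-cost plan:
  Mine1->Dover: 105 × £3 = £315
  Mine2->Dover: 35 × £9 = £315
  Mine2->Joplin: 50 × £2 = £100
  Mine2->Tempe: 25 × £13 = £325
  Mine3->Boise: 15 × £4 = £60
  Mine3->Dover: 45 × £8 = £360
Total cost = £1475.
The route Mine1→Boise is not used.

0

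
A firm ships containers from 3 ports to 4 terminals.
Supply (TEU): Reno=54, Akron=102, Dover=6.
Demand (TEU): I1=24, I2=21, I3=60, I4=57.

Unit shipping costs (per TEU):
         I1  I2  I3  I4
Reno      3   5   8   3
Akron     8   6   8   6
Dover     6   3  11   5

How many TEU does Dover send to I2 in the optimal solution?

6

Solving gives:
  Reno→I1: 24 TEU
  Reno→I4: 30 TEU
  Akron→I2: 15 TEU
  Akron→I3: 60 TEU
  Akron→I4: 27 TEU
  Dover→I2: 6 TEU
Total cost = 912.
So Dover→I2 carries 6 TEU.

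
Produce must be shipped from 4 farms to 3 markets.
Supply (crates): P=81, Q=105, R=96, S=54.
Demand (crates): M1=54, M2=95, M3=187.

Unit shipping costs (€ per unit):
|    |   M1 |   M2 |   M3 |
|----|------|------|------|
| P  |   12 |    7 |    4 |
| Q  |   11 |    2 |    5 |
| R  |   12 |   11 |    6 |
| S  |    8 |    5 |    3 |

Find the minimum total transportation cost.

1572

One minimum-cost allocation:
  P->M3: 81 × €4 = €324
  Q->M2: 95 × €2 = €190
  Q->M3: 10 × €5 = €50
  R->M3: 96 × €6 = €576
  S->M1: 54 × €8 = €432
Total = 324 + 190 + 50 + 576 + 432 = €1572.
(Supply check: P ships 81; Q ships 105; R ships 96; S ships 54.)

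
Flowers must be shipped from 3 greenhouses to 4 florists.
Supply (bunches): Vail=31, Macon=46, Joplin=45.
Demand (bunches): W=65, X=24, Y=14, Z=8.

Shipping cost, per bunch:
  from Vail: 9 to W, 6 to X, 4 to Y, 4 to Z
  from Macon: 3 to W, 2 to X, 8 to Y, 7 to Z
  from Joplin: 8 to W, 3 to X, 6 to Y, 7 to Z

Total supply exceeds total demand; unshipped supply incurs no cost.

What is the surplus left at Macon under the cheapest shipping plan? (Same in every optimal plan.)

0

An optimal plan:
  Vail→Y: 14 × 4 = 56
  Vail→Z: 8 × 4 = 32
  Macon→W: 46 × 3 = 138
  Joplin→W: 19 × 8 = 152
  Joplin→X: 24 × 3 = 72
Total cost = 450.
Macon ships 46 of its 46, leaving 0.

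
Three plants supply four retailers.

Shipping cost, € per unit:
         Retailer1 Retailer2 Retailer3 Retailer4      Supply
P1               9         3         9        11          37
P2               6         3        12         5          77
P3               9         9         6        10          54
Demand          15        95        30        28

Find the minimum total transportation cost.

An optimal shipping plan:
  P1–Retailer2: 37 × €3 = €111
  P2–Retailer2: 58 × €3 = €174
  P2–Retailer4: 19 × €5 = €95
  P3–Retailer1: 15 × €9 = €135
  P3–Retailer3: 30 × €6 = €180
  P3–Retailer4: 9 × €10 = €90
Total = 111 + 174 + 95 + 135 + 180 + 90 = €785.
(Supply check: P1 ships 37; P2 ships 77; P3 ships 54.)

785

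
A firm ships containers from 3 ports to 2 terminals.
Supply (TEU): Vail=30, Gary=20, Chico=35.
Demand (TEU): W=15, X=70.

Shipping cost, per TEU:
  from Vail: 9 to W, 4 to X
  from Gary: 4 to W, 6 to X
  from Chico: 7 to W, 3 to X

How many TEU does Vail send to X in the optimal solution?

The minimum-cost plan:
  Vail to X: 30 × 4 = 120
  Gary to W: 15 × 4 = 60
  Gary to X: 5 × 6 = 30
  Chico to X: 35 × 3 = 105
Total cost = 315.
So Vail→X carries 30 TEU.

30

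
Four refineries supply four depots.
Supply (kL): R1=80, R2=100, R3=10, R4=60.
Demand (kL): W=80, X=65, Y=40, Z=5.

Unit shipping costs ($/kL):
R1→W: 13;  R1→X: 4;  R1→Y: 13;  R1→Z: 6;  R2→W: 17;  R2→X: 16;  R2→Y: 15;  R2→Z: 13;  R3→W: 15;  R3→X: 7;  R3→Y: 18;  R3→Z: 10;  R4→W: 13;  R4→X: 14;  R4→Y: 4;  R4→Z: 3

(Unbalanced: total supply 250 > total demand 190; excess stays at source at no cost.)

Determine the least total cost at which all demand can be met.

1655

An optimal shipping plan:
  R1–W: 15 × $13 = $195
  R1–X: 65 × $4 = $260
  R2–W: 40 × $17 = $680
  R3–W: 10 × $15 = $150
  R4–W: 15 × $13 = $195
  R4–Y: 40 × $4 = $160
  R4–Z: 5 × $3 = $15
Total = 195 + 260 + 680 + 150 + 195 + 160 + 15 = $1655.
(Supply check: R1 ships 80; R2 ships 40; R3 ships 10; R4 ships 60.)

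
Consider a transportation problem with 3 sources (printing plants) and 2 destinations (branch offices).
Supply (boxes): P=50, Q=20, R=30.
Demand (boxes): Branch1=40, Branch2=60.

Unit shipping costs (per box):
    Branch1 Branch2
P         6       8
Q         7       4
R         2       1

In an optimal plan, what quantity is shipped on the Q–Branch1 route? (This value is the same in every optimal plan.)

0

Optimal shipments:
  P to Branch1: 40 × 6 = 240
  P to Branch2: 10 × 8 = 80
  Q to Branch2: 20 × 4 = 80
  R to Branch2: 30 × 1 = 30
Total cost = 430.
The route Q→Branch1 is not used.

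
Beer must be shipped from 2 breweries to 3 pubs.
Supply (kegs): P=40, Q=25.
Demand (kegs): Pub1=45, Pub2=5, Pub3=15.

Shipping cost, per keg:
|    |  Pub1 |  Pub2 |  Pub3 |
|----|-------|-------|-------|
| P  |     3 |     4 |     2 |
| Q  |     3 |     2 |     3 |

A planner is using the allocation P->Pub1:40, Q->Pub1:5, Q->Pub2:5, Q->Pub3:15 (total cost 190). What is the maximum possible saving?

Current plan cost = 40·3 + 5·3 + 5·2 + 15·3 = 190.
Optimal plan:
  P→Pub1: 25 kegs
  P→Pub3: 15 kegs
  Q→Pub1: 20 kegs
  Q→Pub2: 5 kegs
Optimal cost = 175.
Saving = 190 − 175 = 15.

15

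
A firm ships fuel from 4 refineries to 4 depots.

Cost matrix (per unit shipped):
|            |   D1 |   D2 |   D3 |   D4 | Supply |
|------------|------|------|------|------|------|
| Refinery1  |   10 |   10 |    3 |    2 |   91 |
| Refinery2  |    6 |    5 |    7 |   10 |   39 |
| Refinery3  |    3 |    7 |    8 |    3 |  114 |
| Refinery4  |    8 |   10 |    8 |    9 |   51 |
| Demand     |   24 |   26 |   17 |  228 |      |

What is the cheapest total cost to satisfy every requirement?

Optimal allocation:
  Refinery1 to D4: 91 × 2 = 182
  Refinery2 to D1: 13 × 6 = 78
  Refinery2 to D2: 26 × 5 = 130
  Refinery3 to D4: 114 × 3 = 342
  Refinery4 to D1: 11 × 8 = 88
  Refinery4 to D3: 17 × 8 = 136
  Refinery4 to D4: 23 × 9 = 207
Total = 182 + 78 + 130 + 342 + 88 + 136 + 207 = 1163.

1163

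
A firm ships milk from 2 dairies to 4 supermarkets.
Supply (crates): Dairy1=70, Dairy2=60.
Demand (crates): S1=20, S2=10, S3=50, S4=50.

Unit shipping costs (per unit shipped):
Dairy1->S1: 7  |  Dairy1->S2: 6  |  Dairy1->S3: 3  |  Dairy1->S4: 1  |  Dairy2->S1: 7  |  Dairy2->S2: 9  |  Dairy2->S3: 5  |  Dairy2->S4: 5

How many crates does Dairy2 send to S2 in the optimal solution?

0

Optimal shipments:
  Dairy1–S2: 10 × 6 = 60
  Dairy1–S3: 10 × 3 = 30
  Dairy1–S4: 50 × 1 = 50
  Dairy2–S1: 20 × 7 = 140
  Dairy2–S3: 40 × 5 = 200
Total cost = 480.
The route Dairy2→S2 is not used.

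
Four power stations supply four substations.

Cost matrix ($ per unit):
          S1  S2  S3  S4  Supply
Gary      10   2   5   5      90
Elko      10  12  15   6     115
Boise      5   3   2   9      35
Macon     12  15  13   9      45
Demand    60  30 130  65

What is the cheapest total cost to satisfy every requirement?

1895

A cheapest plan:
  Gary->S2: 30 × $2 = $60
  Gary->S3: 60 × $5 = $300
  Elko->S1: 50 × $10 = $500
  Elko->S4: 65 × $6 = $390
  Boise->S3: 35 × $2 = $70
  Macon->S1: 10 × $12 = $120
  Macon->S3: 35 × $13 = $455
Total = 60 + 300 + 500 + 390 + 70 + 120 + 455 = $1895.
(Supply check: Gary ships 90; Elko ships 115; Boise ships 35; Macon ships 45.)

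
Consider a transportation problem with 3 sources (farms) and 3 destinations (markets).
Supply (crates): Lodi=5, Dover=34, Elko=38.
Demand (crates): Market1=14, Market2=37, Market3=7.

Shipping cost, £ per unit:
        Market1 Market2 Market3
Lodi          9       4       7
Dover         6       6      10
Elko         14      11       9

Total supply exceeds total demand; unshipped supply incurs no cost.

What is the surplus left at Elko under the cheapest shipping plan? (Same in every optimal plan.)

19

Minimum-cost shipments:
  Lodi->Market2: 5 × £4 = £20
  Dover->Market1: 14 × £6 = £84
  Dover->Market2: 20 × £6 = £120
  Elko->Market2: 12 × £11 = £132
  Elko->Market3: 7 × £9 = £63
Total cost = £419.
Elko ships 19 of its 38, leaving 19.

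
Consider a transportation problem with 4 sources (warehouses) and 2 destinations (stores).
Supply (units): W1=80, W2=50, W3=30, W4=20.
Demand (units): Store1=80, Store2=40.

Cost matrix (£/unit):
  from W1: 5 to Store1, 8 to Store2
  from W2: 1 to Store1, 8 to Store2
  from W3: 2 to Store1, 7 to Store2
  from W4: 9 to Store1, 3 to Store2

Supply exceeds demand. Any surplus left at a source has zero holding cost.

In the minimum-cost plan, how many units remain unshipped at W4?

0

Minimum-cost shipments:
  W1→Store2: 20 units
  W2→Store1: 50 units
  W3→Store1: 30 units
  W4→Store2: 20 units
Total cost = £330.
W4 ships 20 of its 20, leaving 0.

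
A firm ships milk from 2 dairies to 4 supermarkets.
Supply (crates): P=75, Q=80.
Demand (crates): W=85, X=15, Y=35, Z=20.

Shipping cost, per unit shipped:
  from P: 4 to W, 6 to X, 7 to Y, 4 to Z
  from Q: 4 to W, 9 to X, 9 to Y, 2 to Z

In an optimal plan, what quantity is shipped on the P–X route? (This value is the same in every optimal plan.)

Solving gives:
  P–W: 25 × 4 = 100
  P–X: 15 × 6 = 90
  P–Y: 35 × 7 = 245
  Q–W: 60 × 4 = 240
  Q–Z: 20 × 2 = 40
Total cost = 715.
So P→X carries 15 crates.

15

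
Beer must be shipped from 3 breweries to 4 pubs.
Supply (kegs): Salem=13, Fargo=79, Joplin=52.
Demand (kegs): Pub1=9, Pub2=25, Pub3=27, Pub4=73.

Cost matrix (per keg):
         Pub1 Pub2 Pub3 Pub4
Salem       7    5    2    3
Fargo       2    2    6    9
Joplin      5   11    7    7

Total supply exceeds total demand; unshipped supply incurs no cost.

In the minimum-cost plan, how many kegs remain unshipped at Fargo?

Minimum-cost shipments:
  Salem to Pub4: 13 × 3 = 39
  Fargo to Pub1: 9 × 2 = 18
  Fargo to Pub2: 25 × 2 = 50
  Fargo to Pub3: 27 × 6 = 162
  Fargo to Pub4: 8 × 9 = 72
  Joplin to Pub4: 52 × 7 = 364
Total cost = 705.
Fargo ships 69 of its 79, leaving 10.

10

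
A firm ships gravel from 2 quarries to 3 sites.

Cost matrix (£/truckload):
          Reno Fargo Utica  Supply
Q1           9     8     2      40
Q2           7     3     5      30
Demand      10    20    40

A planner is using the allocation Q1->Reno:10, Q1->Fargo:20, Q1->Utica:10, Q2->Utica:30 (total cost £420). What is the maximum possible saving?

210

Current plan cost = 10·9 + 20·8 + 10·2 + 30·5 = £420.
Optimal plan:
  Q1–Utica: 40 × £2 = £80
  Q2–Reno: 10 × £7 = £70
  Q2–Fargo: 20 × £3 = £60
Optimal cost = £210.
Saving = 420 − 210 = £210.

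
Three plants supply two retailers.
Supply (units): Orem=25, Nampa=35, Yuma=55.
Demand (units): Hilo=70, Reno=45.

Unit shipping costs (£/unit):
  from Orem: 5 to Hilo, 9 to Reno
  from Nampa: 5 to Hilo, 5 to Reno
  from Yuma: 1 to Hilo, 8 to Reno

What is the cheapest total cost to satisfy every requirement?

An optimal shipping plan:
  Orem to Hilo: 15 × £5 = £75
  Orem to Reno: 10 × £9 = £90
  Nampa to Reno: 35 × £5 = £175
  Yuma to Hilo: 55 × £1 = £55
Total = 75 + 90 + 175 + 55 = £395.

395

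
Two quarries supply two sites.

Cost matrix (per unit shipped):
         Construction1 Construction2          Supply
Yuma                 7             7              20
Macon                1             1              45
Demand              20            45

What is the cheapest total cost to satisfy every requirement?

185

One minimum-cost allocation:
  Yuma–Construction2: 20 truckloads
  Macon–Construction1: 20 truckloads
  Macon–Construction2: 25 truckloads
Total cost = 185.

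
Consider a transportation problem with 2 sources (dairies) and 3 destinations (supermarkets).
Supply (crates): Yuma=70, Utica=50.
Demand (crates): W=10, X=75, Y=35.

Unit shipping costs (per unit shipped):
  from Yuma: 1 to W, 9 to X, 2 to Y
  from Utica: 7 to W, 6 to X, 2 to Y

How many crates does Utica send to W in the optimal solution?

The minimum-cost plan:
  Yuma->W: 10 × 1 = 10
  Yuma->X: 25 × 9 = 225
  Yuma->Y: 35 × 2 = 70
  Utica->X: 50 × 6 = 300
Total cost = 605.
The route Utica→W is not used.

0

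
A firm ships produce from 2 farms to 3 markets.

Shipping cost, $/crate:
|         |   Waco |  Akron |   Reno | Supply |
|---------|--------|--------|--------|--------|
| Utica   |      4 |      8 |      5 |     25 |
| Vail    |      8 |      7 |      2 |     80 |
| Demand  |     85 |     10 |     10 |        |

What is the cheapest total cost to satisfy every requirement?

670

Optimal allocation:
  Utica–Waco: 25 × $4 = $100
  Vail–Waco: 60 × $8 = $480
  Vail–Akron: 10 × $7 = $70
  Vail–Reno: 10 × $2 = $20
Total = 100 + 480 + 70 + 20 = $670.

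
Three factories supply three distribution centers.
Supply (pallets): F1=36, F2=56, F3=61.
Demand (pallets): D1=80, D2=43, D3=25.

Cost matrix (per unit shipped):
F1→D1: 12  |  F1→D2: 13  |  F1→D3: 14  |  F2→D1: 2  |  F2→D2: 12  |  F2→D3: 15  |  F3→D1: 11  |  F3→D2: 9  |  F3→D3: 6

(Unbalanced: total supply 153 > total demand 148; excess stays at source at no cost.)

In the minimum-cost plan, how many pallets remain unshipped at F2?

An optimal plan:
  F1->D1: 24 pallets
  F1->D2: 7 pallets
  F2->D1: 56 pallets
  F3->D2: 36 pallets
  F3->D3: 25 pallets
Total cost = 965.
F2 ships 56 of its 56, leaving 0.

0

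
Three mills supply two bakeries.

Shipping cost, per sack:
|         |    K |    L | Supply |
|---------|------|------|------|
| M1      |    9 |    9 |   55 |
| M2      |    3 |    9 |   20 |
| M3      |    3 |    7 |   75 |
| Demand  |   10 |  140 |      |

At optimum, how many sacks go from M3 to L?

Solving gives:
  M1–L: 55 × 9 = 495
  M2–K: 10 × 3 = 30
  M2–L: 10 × 9 = 90
  M3–L: 75 × 7 = 525
Total cost = 1140.
So M3→L carries 75 sacks.

75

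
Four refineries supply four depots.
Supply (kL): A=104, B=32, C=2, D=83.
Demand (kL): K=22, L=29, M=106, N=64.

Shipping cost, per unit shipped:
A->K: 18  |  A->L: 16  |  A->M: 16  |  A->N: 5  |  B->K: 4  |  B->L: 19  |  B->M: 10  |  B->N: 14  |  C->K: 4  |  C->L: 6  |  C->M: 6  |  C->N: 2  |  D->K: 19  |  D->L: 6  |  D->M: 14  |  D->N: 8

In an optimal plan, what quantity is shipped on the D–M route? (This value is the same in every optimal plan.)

54

Optimal shipments:
  A->M: 40 × 16 = 640
  A->N: 64 × 5 = 320
  B->K: 22 × 4 = 88
  B->M: 10 × 10 = 100
  C->M: 2 × 6 = 12
  D->L: 29 × 6 = 174
  D->M: 54 × 14 = 756
Total cost = 2090.
So D→M carries 54 kL.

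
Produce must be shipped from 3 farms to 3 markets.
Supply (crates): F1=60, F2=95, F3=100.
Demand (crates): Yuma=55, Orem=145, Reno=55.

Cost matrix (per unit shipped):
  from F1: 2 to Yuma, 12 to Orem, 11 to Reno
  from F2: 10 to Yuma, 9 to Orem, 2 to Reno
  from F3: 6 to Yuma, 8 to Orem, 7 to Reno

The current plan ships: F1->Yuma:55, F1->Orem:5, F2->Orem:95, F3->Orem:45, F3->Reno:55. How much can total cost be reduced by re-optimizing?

330

Current plan cost = 55·2 + 5·12 + 95·9 + 45·8 + 55·7 = 1770.
Optimal plan:
  F1→Yuma: 55 × 2 = 110
  F1→Orem: 5 × 12 = 60
  F2→Orem: 40 × 9 = 360
  F2→Reno: 55 × 2 = 110
  F3→Orem: 100 × 8 = 800
Optimal cost = 1440.
Saving = 1770 − 1440 = 330.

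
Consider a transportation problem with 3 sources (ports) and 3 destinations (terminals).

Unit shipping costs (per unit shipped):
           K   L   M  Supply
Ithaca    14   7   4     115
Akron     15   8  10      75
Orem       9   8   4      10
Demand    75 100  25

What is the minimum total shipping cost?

1875

An optimal shipping plan:
  Ithaca→L: 90 × 7 = 630
  Ithaca→M: 25 × 4 = 100
  Akron→K: 65 × 15 = 975
  Akron→L: 10 × 8 = 80
  Orem→K: 10 × 9 = 90
Total = 630 + 100 + 975 + 80 + 90 = 1875.
(Supply check: Ithaca ships 115; Akron ships 75; Orem ships 10.)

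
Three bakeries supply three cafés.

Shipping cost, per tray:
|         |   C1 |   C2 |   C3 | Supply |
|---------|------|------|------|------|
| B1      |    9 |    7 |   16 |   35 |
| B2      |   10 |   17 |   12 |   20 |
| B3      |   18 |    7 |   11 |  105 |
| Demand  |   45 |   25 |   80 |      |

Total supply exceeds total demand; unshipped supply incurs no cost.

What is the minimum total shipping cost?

1470

An optimal shipping plan:
  B1→C1: 35 × 9 = 315
  B2→C1: 10 × 10 = 100
  B3→C2: 25 × 7 = 175
  B3→C3: 80 × 11 = 880
Total = 315 + 100 + 175 + 880 = 1470.
(Supply check: B1 ships 35; B2 ships 10; B3 ships 105.)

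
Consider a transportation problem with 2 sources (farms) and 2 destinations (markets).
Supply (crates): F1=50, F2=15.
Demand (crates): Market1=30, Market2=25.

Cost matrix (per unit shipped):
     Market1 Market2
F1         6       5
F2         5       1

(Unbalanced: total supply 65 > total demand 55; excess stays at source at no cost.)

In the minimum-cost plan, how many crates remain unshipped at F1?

Minimum-cost shipments:
  F1→Market1: 30 crates
  F1→Market2: 10 crates
  F2→Market2: 15 crates
Total cost = 245.
F1 ships 40 of its 50, leaving 10.

10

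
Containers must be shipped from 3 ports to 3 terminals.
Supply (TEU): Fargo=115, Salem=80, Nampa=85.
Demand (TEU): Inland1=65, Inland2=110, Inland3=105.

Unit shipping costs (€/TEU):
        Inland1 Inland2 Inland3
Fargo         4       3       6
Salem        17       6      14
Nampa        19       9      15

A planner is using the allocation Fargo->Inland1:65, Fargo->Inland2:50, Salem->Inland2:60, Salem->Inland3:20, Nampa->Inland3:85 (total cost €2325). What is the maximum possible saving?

190

Current plan cost = 65·4 + 50·3 + 60·6 + 20·14 + 85·15 = €2325.
Optimal plan:
  Fargo->Inland1: 65 TEU
  Fargo->Inland3: 50 TEU
  Salem->Inland2: 80 TEU
  Nampa->Inland2: 30 TEU
  Nampa->Inland3: 55 TEU
Optimal cost = €2135.
Saving = 2325 − 2135 = €190.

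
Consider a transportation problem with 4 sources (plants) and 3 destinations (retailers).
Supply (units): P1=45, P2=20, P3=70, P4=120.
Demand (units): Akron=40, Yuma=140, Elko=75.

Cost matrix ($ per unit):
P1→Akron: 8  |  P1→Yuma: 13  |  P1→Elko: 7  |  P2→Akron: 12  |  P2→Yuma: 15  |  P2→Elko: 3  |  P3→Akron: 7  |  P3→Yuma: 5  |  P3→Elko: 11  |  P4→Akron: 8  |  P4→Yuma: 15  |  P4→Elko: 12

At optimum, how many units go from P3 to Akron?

0

Solving gives:
  P1 to Elko: 45 × $7 = $315
  P2 to Elko: 20 × $3 = $60
  P3 to Yuma: 70 × $5 = $350
  P4 to Akron: 40 × $8 = $320
  P4 to Yuma: 70 × $15 = $1050
  P4 to Elko: 10 × $12 = $120
Total cost = $2215.
The route P3→Akron is not used.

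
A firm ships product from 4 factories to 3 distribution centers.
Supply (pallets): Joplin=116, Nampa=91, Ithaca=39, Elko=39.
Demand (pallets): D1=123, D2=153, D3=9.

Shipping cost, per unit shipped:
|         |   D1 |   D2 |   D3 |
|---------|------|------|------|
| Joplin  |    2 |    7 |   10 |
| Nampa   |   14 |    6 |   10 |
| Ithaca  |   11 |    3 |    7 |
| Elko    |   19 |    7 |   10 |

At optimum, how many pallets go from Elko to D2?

Solving gives:
  Joplin to D1: 116 × 2 = 232
  Nampa to D2: 91 × 6 = 546
  Ithaca to D1: 7 × 11 = 77
  Ithaca to D2: 32 × 3 = 96
  Elko to D2: 30 × 7 = 210
  Elko to D3: 9 × 10 = 90
Total cost = 1251.
So Elko→D2 carries 30 pallets.

30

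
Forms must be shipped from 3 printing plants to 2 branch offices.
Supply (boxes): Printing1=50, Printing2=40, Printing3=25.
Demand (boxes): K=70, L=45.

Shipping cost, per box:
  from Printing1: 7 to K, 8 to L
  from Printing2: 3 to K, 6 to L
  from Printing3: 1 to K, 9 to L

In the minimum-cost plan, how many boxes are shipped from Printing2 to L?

0

The minimum-cost plan:
  Printing1–K: 5 × 7 = 35
  Printing1–L: 45 × 8 = 360
  Printing2–K: 40 × 3 = 120
  Printing3–K: 25 × 1 = 25
Total cost = 540.
The route Printing2→L is not used.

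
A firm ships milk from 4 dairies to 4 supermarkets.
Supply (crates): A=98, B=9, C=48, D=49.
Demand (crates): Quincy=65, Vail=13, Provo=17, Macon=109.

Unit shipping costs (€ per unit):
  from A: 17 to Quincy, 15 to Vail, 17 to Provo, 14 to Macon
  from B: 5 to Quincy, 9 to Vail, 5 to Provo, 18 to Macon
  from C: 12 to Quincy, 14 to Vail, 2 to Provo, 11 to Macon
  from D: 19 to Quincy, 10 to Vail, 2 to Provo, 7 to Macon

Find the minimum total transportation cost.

2254

Optimal allocation:
  A to Quincy: 25 crates
  A to Vail: 13 crates
  A to Macon: 60 crates
  B to Quincy: 9 crates
  C to Quincy: 31 crates
  C to Provo: 17 crates
  D to Macon: 49 crates
Total cost = €2254.
(Supply check: A ships 98; B ships 9; C ships 48; D ships 49.)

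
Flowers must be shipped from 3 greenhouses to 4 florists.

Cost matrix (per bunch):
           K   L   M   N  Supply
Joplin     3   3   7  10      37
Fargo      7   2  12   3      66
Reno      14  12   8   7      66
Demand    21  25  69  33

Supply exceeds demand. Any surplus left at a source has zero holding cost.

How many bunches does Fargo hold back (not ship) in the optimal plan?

Minimum-cost shipments:
  Joplin→K: 21 × 3 = 63
  Joplin→M: 16 × 7 = 112
  Fargo→L: 25 × 2 = 50
  Fargo→N: 33 × 3 = 99
  Reno→M: 53 × 8 = 424
Total cost = 748.
Fargo ships 58 of its 66, leaving 8.

8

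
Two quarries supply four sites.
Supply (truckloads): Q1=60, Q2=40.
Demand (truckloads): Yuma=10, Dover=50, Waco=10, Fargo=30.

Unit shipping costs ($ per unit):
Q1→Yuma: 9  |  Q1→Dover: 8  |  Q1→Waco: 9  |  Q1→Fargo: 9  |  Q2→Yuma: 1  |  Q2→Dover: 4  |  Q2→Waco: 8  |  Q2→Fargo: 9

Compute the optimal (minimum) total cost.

An optimal shipping plan:
  Q1–Dover: 20 × $8 = $160
  Q1–Waco: 10 × $9 = $90
  Q1–Fargo: 30 × $9 = $270
  Q2–Yuma: 10 × $1 = $10
  Q2–Dover: 30 × $4 = $120
Total = 160 + 90 + 270 + 10 + 120 = $650.

650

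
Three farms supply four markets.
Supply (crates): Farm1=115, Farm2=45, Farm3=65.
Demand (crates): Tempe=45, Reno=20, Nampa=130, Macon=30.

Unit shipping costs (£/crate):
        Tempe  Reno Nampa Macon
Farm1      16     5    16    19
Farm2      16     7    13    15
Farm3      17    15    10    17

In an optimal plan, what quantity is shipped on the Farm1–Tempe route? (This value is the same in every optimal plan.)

45

Optimal shipments:
  Farm1→Tempe: 45 × £16 = £720
  Farm1→Reno: 20 × £5 = £100
  Farm1→Nampa: 50 × £16 = £800
  Farm2→Nampa: 15 × £13 = £195
  Farm2→Macon: 30 × £15 = £450
  Farm3→Nampa: 65 × £10 = £650
Total cost = £2915.
So Farm1→Tempe carries 45 crates.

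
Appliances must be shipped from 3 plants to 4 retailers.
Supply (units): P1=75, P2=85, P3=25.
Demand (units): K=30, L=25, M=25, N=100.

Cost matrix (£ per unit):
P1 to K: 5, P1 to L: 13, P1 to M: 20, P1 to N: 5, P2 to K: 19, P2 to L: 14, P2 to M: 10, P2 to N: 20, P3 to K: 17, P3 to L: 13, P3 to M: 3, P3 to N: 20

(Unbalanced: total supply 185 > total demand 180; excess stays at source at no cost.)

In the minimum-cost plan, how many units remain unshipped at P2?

5

An optimal plan:
  P1->N: 75 units
  P2->K: 30 units
  P2->L: 25 units
  P2->N: 25 units
  P3->M: 25 units
Total cost = £1870.
P2 ships 80 of its 85, leaving 5.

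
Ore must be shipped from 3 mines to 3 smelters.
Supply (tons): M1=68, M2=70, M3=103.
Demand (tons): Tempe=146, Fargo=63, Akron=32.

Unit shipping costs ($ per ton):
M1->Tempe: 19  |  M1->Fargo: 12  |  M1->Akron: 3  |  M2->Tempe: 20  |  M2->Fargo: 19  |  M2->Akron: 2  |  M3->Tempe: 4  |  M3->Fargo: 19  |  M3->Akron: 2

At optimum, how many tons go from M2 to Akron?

Optimal shipments:
  M1–Tempe: 5 × $19 = $95
  M1–Fargo: 63 × $12 = $756
  M2–Tempe: 38 × $20 = $760
  M2–Akron: 32 × $2 = $64
  M3–Tempe: 103 × $4 = $412
Total cost = $2087.
So M2→Akron carries 32 tons.

32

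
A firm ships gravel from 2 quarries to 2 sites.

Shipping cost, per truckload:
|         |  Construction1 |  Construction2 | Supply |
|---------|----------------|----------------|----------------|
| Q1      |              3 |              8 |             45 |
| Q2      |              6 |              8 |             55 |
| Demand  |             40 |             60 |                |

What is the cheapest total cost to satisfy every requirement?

One minimum-cost allocation:
  Q1 to Construction1: 40 × 3 = 120
  Q1 to Construction2: 5 × 8 = 40
  Q2 to Construction2: 55 × 8 = 440
Total = 120 + 40 + 440 = 600.
(Supply check: Q1 ships 45; Q2 ships 55.)

600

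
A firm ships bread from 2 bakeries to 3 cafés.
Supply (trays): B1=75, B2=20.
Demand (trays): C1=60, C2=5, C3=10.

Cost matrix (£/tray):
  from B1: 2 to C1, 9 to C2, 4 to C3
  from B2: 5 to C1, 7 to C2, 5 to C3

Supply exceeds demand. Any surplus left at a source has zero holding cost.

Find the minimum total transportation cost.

An optimal shipping plan:
  B1 to C1: 60 × £2 = £120
  B1 to C3: 10 × £4 = £40
  B2 to C2: 5 × £7 = £35
Total = 120 + 40 + 35 = £195.

195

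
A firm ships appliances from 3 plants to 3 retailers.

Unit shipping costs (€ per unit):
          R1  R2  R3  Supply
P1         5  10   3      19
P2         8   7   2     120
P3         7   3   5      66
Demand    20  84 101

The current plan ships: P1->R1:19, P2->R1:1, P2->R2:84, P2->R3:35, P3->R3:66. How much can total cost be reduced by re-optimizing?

Current plan cost = 19·5 + 1·8 + 84·7 + 35·2 + 66·5 = €1091.
Optimal plan:
  P1 to R1: 19 × €5 = €95
  P2 to R1: 1 × €8 = €8
  P2 to R2: 18 × €7 = €126
  P2 to R3: 101 × €2 = €202
  P3 to R2: 66 × €3 = €198
Optimal cost = €629.
Saving = 1091 − 629 = €462.

462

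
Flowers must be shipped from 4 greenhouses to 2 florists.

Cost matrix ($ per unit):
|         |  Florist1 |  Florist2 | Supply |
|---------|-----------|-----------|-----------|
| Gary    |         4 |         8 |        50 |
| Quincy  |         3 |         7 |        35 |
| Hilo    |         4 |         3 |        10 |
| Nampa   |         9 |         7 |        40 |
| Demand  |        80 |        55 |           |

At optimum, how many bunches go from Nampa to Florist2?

Solving gives:
  Gary to Florist1: 50 bunches
  Quincy to Florist1: 30 bunches
  Quincy to Florist2: 5 bunches
  Hilo to Florist2: 10 bunches
  Nampa to Florist2: 40 bunches
Total cost = $635.
So Nampa→Florist2 carries 40 bunches.

40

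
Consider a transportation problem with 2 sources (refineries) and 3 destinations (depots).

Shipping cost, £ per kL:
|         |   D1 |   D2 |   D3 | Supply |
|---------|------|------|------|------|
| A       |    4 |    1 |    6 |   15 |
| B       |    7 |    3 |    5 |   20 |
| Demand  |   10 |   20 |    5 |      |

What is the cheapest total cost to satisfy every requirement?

115

A cheapest plan:
  A→D1: 10 × £4 = £40
  A→D2: 5 × £1 = £5
  B→D2: 15 × £3 = £45
  B→D3: 5 × £5 = £25
Total = 40 + 5 + 45 + 25 = £115.
(Supply check: A ships 15; B ships 20.)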